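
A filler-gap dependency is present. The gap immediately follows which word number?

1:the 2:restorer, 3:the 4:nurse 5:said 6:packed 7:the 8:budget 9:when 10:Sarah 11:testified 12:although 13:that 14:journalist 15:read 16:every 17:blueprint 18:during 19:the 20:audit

The displaced element is "the restorer" (word 2).
It is linked across 1 clause boundary (Ø).
It functions as the subject of "packed", so the gap sits immediately after word 5 ("said").
Base order: The nurse said that the restorer packed the budget when Sarah testified although that journalist read every blueprint during the audit.

5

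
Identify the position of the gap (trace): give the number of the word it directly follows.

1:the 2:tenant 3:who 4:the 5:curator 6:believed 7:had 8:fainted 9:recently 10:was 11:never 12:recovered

6

The displaced element is "the tenant" (word 2).
It is linked across 1 clause boundary (Ø).
It functions as the subject of "fainted", so the gap sits immediately after word 6 ("believed").
Base order: The curator believed that the tenant had fainted recently.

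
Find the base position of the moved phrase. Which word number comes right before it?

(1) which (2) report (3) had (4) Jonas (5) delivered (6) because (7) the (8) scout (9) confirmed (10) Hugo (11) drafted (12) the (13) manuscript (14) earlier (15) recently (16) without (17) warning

5

The displaced element is "which report" (word 2).
It functions as the direct object of "delivered", so the gap sits immediately after word 5 ("delivered").
Base order: Jonas had delivered which report because the scout confirmed Hugo drafted the manuscript earlier recently without warning.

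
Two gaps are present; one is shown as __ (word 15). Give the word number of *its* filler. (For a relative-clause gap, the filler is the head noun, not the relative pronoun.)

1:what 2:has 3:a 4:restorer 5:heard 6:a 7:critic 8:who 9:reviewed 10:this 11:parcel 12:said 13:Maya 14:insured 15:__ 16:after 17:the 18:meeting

1

The marked gap is the direct object of "insured".
Its filler is the fronted wh-phrase "what", at word 1.
(The other dependency links word 7 to a gap after word 8.)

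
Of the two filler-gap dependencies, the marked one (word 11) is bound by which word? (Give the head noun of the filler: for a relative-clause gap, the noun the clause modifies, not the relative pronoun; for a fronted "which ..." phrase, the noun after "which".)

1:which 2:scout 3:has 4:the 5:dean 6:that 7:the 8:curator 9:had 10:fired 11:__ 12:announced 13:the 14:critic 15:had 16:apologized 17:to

The marked gap is inside the relative clause, the direct object of "fired".
Its filler is the head noun "dean" (via "that"), at word 5.
(The other dependency links word 2 to a gap after word 17.)

5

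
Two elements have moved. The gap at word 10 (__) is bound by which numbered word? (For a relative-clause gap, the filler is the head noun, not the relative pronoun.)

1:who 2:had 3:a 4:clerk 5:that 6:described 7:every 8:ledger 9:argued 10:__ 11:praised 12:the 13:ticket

The marked gap is the subject of "praised".
Its filler is the fronted wh-phrase "who", at word 1.
(The other dependency links word 4 to a gap after word 5.)

1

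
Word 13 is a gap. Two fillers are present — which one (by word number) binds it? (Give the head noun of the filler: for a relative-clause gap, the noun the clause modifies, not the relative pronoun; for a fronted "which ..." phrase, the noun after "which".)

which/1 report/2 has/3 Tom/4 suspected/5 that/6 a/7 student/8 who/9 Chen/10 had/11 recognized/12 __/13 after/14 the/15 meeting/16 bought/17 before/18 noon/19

The marked gap is inside the relative clause, the direct object of "recognized".
Its filler is the head noun "student" (via "who"), at word 8.
(The other dependency links word 2 to a gap after word 17.)

8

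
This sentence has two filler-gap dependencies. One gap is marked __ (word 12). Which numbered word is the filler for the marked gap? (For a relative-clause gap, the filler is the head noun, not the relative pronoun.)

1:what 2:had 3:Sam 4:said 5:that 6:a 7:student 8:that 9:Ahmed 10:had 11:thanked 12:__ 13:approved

7

The marked gap is inside the relative clause, the direct object of "thanked".
Its filler is the head noun "student" (via "that"), at word 7.
(The other dependency links word 1 to a gap after word 13.)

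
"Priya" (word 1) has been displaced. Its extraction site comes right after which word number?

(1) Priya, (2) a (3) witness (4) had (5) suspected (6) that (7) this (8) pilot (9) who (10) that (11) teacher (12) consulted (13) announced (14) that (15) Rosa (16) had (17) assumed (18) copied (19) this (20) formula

17

The displaced element is "Priya" (word 1).
It is linked across 3 clause boundaries (that → that → Ø).
It functions as the subject of "copied", so the gap sits immediately after word 17 ("assumed").
Base order: A witness had suspected that this pilot who that teacher consulted announced that Rosa had assumed that Priya copied this formula.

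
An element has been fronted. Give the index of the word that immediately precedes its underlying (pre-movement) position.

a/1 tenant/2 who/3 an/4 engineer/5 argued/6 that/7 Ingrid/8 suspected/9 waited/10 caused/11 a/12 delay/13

The displaced element is "a tenant" (word 2).
It is linked across 2 clause boundaries (that → Ø).
It functions as the subject of "waited", so the gap sits immediately after word 9 ("suspected").
Base order: An engineer argued that Ingrid suspected that a tenant waited.

9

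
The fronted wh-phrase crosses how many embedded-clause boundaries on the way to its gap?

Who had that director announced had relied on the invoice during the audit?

"who" is extracted from the subject of "relied".
Boundaries crossed, outermost first: [Ø] — 1 in total.

1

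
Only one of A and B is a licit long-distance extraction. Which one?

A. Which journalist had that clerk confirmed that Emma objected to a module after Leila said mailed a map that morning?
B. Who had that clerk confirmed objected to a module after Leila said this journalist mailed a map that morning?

In A, the wh-phrase is extracted from inside an adjunct island (introduced by "after"), which blocks movement.
In B, the extraction path crosses only that-complement boundaries, which are transparent.
So B is grammatical.

B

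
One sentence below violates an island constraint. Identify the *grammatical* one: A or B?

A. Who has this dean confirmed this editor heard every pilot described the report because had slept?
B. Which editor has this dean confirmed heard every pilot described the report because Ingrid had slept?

In A, the wh-phrase is extracted from inside an adjunct island (introduced by "because"), which blocks movement.
In B, the extraction path crosses only that-complement boundaries, which are transparent.
So B is grammatical.

B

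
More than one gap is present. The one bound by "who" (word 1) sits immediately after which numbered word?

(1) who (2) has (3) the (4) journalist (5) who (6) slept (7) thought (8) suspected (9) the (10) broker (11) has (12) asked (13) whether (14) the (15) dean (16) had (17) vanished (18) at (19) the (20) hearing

7

The displaced element is "who" (word 1).
It is linked across 1 clause boundary (Ø).
It functions as the subject of "suspected", so the gap sits immediately after word 7 ("thought").
Base order: The journalist who slept has thought who suspected the broker has asked whether the dean had vanished at the hearing.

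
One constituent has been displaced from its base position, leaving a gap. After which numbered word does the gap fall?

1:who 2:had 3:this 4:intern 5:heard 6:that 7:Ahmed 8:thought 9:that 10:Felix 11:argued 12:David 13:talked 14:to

The displaced element is "who" (word 1).
It is linked across 3 clause boundaries (that → that → Ø).
It functions as the object of the preposition "to" of "talked", so the gap sits immediately after word 14 ("to").
Base order: This intern had heard that Ahmed thought that Felix argued David talked to who.

14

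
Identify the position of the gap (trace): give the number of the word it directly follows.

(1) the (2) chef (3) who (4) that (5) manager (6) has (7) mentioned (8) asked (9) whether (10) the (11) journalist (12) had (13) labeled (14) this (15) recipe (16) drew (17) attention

The displaced element is "the chef" (word 2).
It is linked across 1 clause boundary (Ø).
It functions as the subject of "asked", so the gap sits immediately after word 7 ("mentioned").
Base order: That manager has mentioned that the chef asked whether the journalist had labeled this recipe.

7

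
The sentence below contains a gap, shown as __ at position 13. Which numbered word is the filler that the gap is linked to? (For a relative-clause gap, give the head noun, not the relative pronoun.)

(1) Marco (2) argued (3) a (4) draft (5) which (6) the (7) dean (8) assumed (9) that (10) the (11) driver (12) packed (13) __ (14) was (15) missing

4

The gap at 13 is the object of "packed", inside a relative clause.
The relative pronoun is "which" (word 5); it is bound by the head noun immediately before it.
Its filler is the head noun "draft", at word 4.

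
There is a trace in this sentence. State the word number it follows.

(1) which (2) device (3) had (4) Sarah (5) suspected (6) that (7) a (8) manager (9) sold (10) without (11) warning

The displaced element is "which device" (word 2).
It is linked across 1 clause boundary (that).
It functions as the direct object of "sold", so the gap sits immediately after word 9 ("sold").
Base order: Sarah had suspected that a manager sold which device without warning.

9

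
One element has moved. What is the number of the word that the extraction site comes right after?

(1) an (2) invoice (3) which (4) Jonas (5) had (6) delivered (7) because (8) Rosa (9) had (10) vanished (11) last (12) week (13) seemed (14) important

6

The displaced element is "an invoice" (word 2).
It functions as the direct object of "delivered", so the gap sits immediately after word 6 ("delivered").
Base order: Jonas had delivered an invoice because Rosa had vanished last week.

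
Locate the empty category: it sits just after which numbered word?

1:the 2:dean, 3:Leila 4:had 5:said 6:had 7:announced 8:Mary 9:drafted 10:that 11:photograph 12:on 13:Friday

The displaced element is "the dean" (word 2).
It is linked across 1 clause boundary (Ø).
It functions as the subject of "announced", so the gap sits immediately after word 5 ("said").
Base order: Leila had said the dean had announced Mary drafted that photograph on Friday.

5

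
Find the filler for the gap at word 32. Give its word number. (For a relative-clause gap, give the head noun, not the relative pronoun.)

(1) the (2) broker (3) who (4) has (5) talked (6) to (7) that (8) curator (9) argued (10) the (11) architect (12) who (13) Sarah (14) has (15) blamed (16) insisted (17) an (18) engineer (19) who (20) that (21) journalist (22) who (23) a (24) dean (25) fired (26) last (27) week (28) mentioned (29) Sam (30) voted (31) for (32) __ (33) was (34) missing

The gap at 32 is the prepositional object of "voted", inside a relative clause.
The relative pronoun is "who" (word 19); it is bound by the head noun immediately before it.
Its filler is the head noun "engineer", at word 18.

18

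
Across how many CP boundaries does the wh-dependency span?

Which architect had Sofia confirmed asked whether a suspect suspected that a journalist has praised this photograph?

"which architect" is extracted from the subject of "asked".
Boundaries crossed, outermost first: [Ø] — 1 in total.

1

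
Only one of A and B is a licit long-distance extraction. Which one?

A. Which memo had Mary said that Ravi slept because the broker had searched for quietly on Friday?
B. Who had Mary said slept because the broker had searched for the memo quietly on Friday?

In A, the wh-phrase is extracted from inside an adjunct island (introduced by "because"), which blocks movement.
In B, the extraction path crosses only that-complement boundaries, which are transparent.
So B is grammatical.

B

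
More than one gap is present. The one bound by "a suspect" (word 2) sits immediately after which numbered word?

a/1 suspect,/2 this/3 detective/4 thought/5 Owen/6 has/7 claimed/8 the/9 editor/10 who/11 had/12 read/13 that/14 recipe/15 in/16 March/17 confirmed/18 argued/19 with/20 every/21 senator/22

18

The displaced element is "a suspect" (word 2).
It is linked across 3 clause boundaries (Ø → Ø → Ø).
It functions as the subject of "argued", so the gap sits immediately after word 18 ("confirmed").
Base order: This detective thought Owen has claimed the editor who had read that recipe in March confirmed that a suspect argued with every senator.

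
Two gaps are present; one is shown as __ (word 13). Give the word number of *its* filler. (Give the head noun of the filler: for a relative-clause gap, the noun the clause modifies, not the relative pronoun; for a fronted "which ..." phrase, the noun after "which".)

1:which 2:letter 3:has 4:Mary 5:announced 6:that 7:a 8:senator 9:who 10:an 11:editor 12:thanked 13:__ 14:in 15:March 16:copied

8

The marked gap is inside the relative clause, the direct object of "thanked".
Its filler is the head noun "senator" (via "who"), at word 8.
(The other dependency links word 2 to a gap after word 16.)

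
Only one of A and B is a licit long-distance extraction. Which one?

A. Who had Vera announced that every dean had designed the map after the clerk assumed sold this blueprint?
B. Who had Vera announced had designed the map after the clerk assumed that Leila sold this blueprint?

In A, the wh-phrase is extracted from inside an adjunct island (introduced by "after"), which blocks movement.
In B, the extraction path crosses only that-complement boundaries, which are transparent.
So B is grammatical.

B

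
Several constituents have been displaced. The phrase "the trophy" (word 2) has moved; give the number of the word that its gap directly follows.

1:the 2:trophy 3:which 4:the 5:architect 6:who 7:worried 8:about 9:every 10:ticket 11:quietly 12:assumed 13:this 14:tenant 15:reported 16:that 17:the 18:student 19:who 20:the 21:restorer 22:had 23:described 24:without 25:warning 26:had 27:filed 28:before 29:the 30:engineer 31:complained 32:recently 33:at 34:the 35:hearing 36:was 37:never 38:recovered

27

The displaced element is "the trophy" (word 2).
It is linked across 2 clause boundaries (Ø → that).
It functions as the direct object of "filed", so the gap sits immediately after word 27 ("filed").
Base order: The architect who worried about every ticket quietly assumed this tenant reported that the student who the restorer had described without warning had filed the trophy before the engineer complained recently at the hearing.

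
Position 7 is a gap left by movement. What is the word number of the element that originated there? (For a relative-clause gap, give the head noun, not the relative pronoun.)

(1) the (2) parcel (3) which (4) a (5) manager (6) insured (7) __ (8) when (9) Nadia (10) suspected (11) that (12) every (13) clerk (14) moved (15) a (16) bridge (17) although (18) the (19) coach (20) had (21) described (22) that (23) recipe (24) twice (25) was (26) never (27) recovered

2

The gap at 7 is the object of "insured", inside a relative clause.
The relative pronoun is "which" (word 3); it is bound by the head noun immediately before it.
Its filler is the head noun "parcel", at word 2.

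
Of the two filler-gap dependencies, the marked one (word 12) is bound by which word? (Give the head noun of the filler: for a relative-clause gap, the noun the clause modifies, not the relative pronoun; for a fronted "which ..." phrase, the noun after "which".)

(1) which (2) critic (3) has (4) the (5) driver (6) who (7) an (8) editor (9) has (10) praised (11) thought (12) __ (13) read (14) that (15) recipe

The marked gap is the subject of "read".
Its filler is the fronted wh-phrase "which critic", at word 2.
(The other dependency links word 5 to a gap after word 10.)

2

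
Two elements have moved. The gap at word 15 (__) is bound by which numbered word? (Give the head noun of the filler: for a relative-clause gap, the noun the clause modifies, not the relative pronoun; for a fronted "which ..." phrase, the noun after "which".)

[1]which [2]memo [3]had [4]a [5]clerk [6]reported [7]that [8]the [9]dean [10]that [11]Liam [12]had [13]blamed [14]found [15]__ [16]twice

The marked gap is the direct object of "found".
Its filler is the fronted wh-phrase "which memo", at word 2.
(The other dependency links word 9 to a gap after word 13.)

2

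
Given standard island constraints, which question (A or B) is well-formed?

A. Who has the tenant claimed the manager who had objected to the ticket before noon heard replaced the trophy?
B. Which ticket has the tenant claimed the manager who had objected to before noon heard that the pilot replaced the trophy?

A

In B, the wh-phrase is extracted from inside a complex-NP island (relative clause) (introduced by "who"), which blocks movement.
In A, the extraction path crosses only that-complement boundaries, which are transparent.
So A is grammatical.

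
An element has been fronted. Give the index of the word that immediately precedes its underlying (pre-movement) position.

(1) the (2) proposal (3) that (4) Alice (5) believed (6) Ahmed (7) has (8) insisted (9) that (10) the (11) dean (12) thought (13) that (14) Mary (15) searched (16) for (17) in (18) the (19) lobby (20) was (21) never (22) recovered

16

The displaced element is "the proposal" (word 2).
It is linked across 3 clause boundaries (Ø → that → that).
It functions as the object of the preposition "for" of "searched", so the gap sits immediately after word 16 ("for").
Base order: Alice believed Ahmed has insisted that the dean thought that Mary searched for the proposal in the lobby.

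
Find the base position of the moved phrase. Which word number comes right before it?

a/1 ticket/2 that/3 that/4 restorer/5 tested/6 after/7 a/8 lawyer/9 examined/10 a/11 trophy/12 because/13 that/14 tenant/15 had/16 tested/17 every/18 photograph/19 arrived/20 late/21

The displaced element is "a ticket" (word 2).
It functions as the direct object of "tested", so the gap sits immediately after word 6 ("tested").
Base order: That restorer tested a ticket after a lawyer examined a trophy because that tenant had tested every photograph.

6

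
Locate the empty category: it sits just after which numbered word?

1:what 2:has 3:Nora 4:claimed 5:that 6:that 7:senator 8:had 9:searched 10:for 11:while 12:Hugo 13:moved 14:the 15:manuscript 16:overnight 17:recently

10

The displaced element is "what" (word 1).
It is linked across 1 clause boundary (that).
It functions as the object of the preposition "for" of "searched", so the gap sits immediately after word 10 ("for").
Base order: Nora has claimed that that senator had searched for what while Hugo moved the manuscript overnight recently.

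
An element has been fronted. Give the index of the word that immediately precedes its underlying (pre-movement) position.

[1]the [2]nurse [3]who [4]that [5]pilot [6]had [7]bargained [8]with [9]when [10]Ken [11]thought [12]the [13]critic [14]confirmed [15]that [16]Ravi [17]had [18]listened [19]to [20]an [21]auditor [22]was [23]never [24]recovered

8

The displaced element is "the nurse" (word 2).
It functions as the object of the preposition "with" of "bargained", so the gap sits immediately after word 8 ("with").
Base order: That pilot had bargained with the nurse when Ken thought the critic confirmed that Ravi had listened to an auditor.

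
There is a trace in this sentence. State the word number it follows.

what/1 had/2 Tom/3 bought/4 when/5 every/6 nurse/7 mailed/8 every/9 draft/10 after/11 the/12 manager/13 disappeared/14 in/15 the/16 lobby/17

4

The displaced element is "what" (word 1).
It functions as the direct object of "bought", so the gap sits immediately after word 4 ("bought").
Base order: Tom had bought what when every nurse mailed every draft after the manager disappeared in the lobby.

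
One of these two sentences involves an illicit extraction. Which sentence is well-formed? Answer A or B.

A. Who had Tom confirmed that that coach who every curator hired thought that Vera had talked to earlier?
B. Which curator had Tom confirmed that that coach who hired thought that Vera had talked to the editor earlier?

In B, the wh-phrase is extracted from inside a complex-NP island (relative clause) (introduced by "who"), which blocks movement.
In A, the extraction path crosses only that-complement boundaries, which are transparent.
So A is grammatical.

A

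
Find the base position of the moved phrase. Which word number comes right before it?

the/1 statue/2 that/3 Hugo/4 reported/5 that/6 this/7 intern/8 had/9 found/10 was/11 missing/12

The displaced element is "the statue" (word 2).
It is linked across 1 clause boundary (that).
It functions as the direct object of "found", so the gap sits immediately after word 10 ("found").
Base order: Hugo reported that this intern had found the statue.

10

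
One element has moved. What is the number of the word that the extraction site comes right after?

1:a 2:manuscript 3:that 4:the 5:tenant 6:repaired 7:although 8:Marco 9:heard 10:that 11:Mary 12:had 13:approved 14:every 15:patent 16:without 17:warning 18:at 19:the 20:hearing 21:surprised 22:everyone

6

The displaced element is "a manuscript" (word 2).
It functions as the direct object of "repaired", so the gap sits immediately after word 6 ("repaired").
Base order: The tenant repaired a manuscript although Marco heard that Mary had approved every patent without warning at the hearing.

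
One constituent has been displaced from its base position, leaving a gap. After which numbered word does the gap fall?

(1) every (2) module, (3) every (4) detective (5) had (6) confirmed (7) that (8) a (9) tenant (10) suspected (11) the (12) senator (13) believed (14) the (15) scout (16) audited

The displaced element is "every module" (word 2).
It is linked across 3 clause boundaries (that → Ø → Ø).
It functions as the direct object of "audited", so the gap sits immediately after word 16 ("audited").
Base order: Every detective had confirmed that a tenant suspected the senator believed the scout audited every module.

16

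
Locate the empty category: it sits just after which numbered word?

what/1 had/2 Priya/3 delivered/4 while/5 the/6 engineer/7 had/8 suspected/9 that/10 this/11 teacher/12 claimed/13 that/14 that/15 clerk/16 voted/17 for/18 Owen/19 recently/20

The displaced element is "what" (word 1).
It functions as the direct object of "delivered", so the gap sits immediately after word 4 ("delivered").
Base order: Priya had delivered what while the engineer had suspected that this teacher claimed that that clerk voted for Owen recently.

4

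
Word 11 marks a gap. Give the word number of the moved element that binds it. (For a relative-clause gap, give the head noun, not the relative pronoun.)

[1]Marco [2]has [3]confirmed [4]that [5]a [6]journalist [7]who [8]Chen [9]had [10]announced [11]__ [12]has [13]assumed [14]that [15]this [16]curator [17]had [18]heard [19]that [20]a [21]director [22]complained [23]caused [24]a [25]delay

The gap at 11 is the subject of "assumed", inside a relative clause.
The relative pronoun is "who" (word 7); it is bound by the head noun immediately before it.
Its filler is the head noun "journalist", at word 6.

6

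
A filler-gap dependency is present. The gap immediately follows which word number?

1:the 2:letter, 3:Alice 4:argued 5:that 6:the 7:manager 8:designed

The displaced element is "the letter" (word 2).
It is linked across 1 clause boundary (that).
It functions as the direct object of "designed", so the gap sits immediately after word 8 ("designed").
Base order: Alice argued that the manager designed the letter.

8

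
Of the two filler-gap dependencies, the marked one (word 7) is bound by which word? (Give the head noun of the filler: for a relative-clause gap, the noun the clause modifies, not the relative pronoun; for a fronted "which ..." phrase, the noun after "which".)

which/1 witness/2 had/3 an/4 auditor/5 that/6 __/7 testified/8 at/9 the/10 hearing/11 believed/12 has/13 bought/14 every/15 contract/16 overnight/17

5

The marked gap is inside the relative clause, the subject of "testified".
Its filler is the head noun "auditor" (via "that"), at word 5.
(The other dependency links word 2 to a gap after word 12.)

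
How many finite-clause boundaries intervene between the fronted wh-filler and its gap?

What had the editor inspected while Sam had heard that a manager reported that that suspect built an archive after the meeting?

"what" originates inside the matrix clause — no clause boundary is crossed.

0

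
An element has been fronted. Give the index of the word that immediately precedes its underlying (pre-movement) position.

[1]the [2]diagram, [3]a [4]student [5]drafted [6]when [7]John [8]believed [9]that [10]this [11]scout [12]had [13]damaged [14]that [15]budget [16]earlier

5

The displaced element is "the diagram" (word 2).
It functions as the direct object of "drafted", so the gap sits immediately after word 5 ("drafted").
Base order: A student drafted the diagram when John believed that this scout had damaged that budget earlier.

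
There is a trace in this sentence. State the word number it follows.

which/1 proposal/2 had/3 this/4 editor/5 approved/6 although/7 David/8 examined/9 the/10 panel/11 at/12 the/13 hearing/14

6

The displaced element is "which proposal" (word 2).
It functions as the direct object of "approved", so the gap sits immediately after word 6 ("approved").
Base order: This editor had approved which proposal although David examined the panel at the hearing.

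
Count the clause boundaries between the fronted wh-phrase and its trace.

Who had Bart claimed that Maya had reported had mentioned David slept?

"who" is extracted from the subject of "mentioned".
Boundaries crossed, outermost first: [that], [Ø] — 2 in total.

2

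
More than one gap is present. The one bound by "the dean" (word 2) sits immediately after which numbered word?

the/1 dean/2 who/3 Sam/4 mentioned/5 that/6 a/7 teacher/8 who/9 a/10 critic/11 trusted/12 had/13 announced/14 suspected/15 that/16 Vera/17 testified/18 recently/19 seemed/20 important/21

14

The displaced element is "the dean" (word 2).
It is linked across 2 clause boundaries (that → Ø).
It functions as the subject of "suspected", so the gap sits immediately after word 14 ("announced").
Base order: Sam mentioned that a teacher who a critic trusted had announced that the dean suspected that Vera testified recently.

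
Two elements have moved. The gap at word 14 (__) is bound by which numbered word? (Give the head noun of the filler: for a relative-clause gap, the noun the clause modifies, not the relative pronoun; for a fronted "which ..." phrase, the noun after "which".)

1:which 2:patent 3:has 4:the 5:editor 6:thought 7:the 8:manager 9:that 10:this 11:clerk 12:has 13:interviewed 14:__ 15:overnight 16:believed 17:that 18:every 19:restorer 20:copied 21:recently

The marked gap is inside the relative clause, the direct object of "interviewed".
Its filler is the head noun "manager" (via "that"), at word 8.
(The other dependency links word 2 to a gap after word 20.)

8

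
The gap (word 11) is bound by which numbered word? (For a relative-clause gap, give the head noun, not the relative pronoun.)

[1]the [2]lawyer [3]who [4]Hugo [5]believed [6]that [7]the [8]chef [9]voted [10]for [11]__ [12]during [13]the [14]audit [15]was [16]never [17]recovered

2

The gap at 11 is the prepositional object of "voted", inside a relative clause.
The relative pronoun is "who" (word 3); it is bound by the head noun immediately before it.
Its filler is the head noun "lawyer", at word 2.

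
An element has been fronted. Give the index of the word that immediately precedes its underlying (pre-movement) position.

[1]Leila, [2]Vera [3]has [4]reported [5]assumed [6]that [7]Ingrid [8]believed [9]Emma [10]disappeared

The displaced element is "Leila" (word 1).
It is linked across 1 clause boundary (Ø).
It functions as the subject of "assumed", so the gap sits immediately after word 4 ("reported").
Base order: Vera has reported Leila assumed that Ingrid believed Emma disappeared.

4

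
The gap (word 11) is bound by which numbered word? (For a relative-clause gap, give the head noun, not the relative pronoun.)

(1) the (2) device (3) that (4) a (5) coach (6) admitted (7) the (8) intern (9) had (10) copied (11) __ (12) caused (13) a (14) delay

The gap at 11 is the object of "copied", inside a relative clause.
The relative pronoun is "that" (word 3); it is bound by the head noun immediately before it.
Its filler is the head noun "device", at word 2.

2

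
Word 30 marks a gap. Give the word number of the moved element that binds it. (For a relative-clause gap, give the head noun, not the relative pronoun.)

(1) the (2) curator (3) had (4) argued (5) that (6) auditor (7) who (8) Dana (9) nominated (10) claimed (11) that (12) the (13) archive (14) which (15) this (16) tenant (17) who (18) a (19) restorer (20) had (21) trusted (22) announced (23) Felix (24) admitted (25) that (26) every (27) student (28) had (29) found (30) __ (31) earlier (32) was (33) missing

13

The gap at 30 is the object of "found", inside a relative clause.
The relative pronoun is "which" (word 14); it is bound by the head noun immediately before it.
Its filler is the head noun "archive", at word 13.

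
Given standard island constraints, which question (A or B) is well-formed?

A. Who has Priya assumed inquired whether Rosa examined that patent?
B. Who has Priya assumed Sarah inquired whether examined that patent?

A

In B, the wh-phrase is extracted from inside a wh-island (introduced by "whether"), which blocks movement.
In A, the extraction path crosses only that-complement boundaries, which are transparent.
So A is grammatical.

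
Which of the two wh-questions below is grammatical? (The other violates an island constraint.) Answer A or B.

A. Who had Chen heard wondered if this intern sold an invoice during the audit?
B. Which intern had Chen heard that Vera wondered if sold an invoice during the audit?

In B, the wh-phrase is extracted from inside a wh-island (introduced by "if"), which blocks movement.
In A, the extraction path crosses only that-complement boundaries, which are transparent.
So A is grammatical.

A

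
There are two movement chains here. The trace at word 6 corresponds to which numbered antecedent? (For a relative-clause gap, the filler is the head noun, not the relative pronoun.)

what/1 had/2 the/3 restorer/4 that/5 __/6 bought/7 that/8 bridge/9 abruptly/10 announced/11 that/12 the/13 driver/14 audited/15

4

The marked gap is inside the relative clause, the subject of "bought".
Its filler is the head noun "restorer" (via "that"), at word 4.
(The other dependency links word 1 to a gap after word 15.)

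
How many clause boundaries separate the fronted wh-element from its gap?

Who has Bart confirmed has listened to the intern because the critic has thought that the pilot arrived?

"who" is extracted from the subject of "listened".
Boundaries crossed, outermost first: [Ø] — 1 in total.

1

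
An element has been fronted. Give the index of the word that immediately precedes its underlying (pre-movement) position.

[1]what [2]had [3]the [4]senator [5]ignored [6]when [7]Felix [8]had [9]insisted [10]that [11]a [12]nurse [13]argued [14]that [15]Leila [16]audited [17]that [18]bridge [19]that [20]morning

The displaced element is "what" (word 1).
It functions as the direct object of "ignored", so the gap sits immediately after word 5 ("ignored").
Base order: The senator had ignored what when Felix had insisted that a nurse argued that Leila audited that bridge that morning.

5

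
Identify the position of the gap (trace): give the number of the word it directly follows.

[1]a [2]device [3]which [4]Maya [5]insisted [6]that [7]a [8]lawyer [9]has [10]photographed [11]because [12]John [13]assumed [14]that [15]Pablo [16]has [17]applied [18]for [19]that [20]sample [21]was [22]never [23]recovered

10

The displaced element is "a device" (word 2).
It is linked across 1 clause boundary (that).
It functions as the direct object of "photographed", so the gap sits immediately after word 10 ("photographed").
Base order: Maya insisted that a lawyer has photographed a device because John assumed that Pablo has applied for that sample.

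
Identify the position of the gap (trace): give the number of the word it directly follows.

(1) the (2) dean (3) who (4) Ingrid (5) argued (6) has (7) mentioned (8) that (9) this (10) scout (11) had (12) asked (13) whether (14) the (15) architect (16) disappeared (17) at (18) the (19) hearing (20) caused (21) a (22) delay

The displaced element is "the dean" (word 2).
It is linked across 1 clause boundary (Ø).
It functions as the subject of "mentioned", so the gap sits immediately after word 5 ("argued").
Base order: Ingrid argued the dean has mentioned that this scout had asked whether the architect disappeared at the hearing.

5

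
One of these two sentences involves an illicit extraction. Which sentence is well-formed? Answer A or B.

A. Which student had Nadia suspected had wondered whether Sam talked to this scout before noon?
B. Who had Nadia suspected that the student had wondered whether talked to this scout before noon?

A

In B, the wh-phrase is extracted from inside a wh-island (introduced by "whether"), which blocks movement.
In A, the extraction path crosses only that-complement boundaries, which are transparent.
So A is grammatical.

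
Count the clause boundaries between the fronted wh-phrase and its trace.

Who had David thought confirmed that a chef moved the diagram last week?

"who" is extracted from the subject of "confirmed".
Boundaries crossed, outermost first: [Ø] — 1 in total.

1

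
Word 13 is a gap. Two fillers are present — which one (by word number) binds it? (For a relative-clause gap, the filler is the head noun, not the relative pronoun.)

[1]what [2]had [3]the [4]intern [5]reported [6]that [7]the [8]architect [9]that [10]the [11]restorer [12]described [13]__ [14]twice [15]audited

The marked gap is inside the relative clause, the direct object of "described".
Its filler is the head noun "architect" (via "that"), at word 8.
(The other dependency links word 1 to a gap after word 15.)

8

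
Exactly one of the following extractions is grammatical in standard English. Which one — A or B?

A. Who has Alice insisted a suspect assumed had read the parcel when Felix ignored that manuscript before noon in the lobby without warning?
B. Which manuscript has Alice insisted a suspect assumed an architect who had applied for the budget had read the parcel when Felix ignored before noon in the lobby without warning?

In B, the wh-phrase is extracted from inside an adjunct island (introduced by "when"), which blocks movement.
In A, the extraction path crosses only that-complement boundaries, which are transparent.
So A is grammatical.

A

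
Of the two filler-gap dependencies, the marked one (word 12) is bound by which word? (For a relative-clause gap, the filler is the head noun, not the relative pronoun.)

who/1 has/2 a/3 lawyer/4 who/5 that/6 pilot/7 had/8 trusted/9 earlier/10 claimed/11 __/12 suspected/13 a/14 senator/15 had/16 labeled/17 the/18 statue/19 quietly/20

1

The marked gap is the subject of "suspected".
Its filler is the fronted wh-phrase "who", at word 1.
(The other dependency links word 4 to a gap after word 9.)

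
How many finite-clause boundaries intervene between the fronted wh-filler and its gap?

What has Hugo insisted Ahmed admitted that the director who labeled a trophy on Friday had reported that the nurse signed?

"what" is extracted from the object of "signed".
Boundaries crossed, outermost first: [Ø], [that], [that] — 3 in total.

3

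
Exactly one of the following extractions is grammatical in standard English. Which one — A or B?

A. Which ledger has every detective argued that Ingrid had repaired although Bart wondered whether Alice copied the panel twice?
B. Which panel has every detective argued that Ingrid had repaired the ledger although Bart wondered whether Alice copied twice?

A

In B, the wh-phrase is extracted from inside an adjunct island (introduced by "although"), which blocks movement.
In A, the extraction path crosses only that-complement boundaries, which are transparent.
So A is grammatical.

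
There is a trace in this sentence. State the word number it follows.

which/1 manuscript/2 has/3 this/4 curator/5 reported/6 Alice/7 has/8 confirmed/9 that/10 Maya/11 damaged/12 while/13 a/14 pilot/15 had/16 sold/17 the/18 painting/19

The displaced element is "which manuscript" (word 2).
It is linked across 2 clause boundaries (Ø → that).
It functions as the direct object of "damaged", so the gap sits immediately after word 12 ("damaged").
Base order: This curator has reported Alice has confirmed that Maya damaged which manuscript while a pilot had sold the painting.

12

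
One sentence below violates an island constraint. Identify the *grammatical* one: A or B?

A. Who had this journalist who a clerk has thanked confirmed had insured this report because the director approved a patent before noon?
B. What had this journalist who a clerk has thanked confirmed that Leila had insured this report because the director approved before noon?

In B, the wh-phrase is extracted from inside an adjunct island (introduced by "because"), which blocks movement.
In A, the extraction path crosses only that-complement boundaries, which are transparent.
So A is grammatical.

A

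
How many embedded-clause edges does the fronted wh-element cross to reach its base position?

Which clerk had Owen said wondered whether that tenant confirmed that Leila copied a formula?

"which clerk" is extracted from the subject of "wondered".
Boundaries crossed, outermost first: [Ø] — 1 in total.

1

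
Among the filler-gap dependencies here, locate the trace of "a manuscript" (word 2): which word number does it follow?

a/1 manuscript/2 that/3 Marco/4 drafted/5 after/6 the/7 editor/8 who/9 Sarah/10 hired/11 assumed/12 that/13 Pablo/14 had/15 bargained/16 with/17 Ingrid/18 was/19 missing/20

5

The displaced element is "a manuscript" (word 2).
It functions as the direct object of "drafted", so the gap sits immediately after word 5 ("drafted").
Base order: Marco drafted a manuscript after the editor who Sarah hired assumed that Pablo had bargained with Ingrid.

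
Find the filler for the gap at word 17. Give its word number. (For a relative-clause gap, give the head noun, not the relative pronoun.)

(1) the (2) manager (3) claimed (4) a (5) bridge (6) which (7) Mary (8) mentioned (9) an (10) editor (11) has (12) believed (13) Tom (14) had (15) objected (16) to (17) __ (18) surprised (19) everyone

The gap at 17 is the prepositional object of "objected", inside a relative clause.
The relative pronoun is "which" (word 6); it is bound by the head noun immediately before it.
Its filler is the head noun "bridge", at word 5.

5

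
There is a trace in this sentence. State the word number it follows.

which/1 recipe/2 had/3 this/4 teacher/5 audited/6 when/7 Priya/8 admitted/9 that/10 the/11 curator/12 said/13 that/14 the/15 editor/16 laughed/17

The displaced element is "which recipe" (word 2).
It functions as the direct object of "audited", so the gap sits immediately after word 6 ("audited").
Base order: This teacher had audited which recipe when Priya admitted that the curator said that the editor laughed.

6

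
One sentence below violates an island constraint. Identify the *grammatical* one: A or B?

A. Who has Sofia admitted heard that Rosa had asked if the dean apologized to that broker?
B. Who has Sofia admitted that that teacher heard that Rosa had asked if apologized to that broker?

In B, the wh-phrase is extracted from inside a wh-island (introduced by "if"), which blocks movement.
In A, the extraction path crosses only that-complement boundaries, which are transparent.
So A is grammatical.

A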